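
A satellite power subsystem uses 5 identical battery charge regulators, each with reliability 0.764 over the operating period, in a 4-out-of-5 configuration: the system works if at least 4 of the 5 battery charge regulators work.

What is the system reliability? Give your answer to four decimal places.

R = Σ_{i=4}^{5} C(5,i) p^i (1−p)^{5−i} with p = 0.764
C(5,4)·0.764^4·0.236^1 = 0.402027
C(5,5)·0.764^5·0.236^0 = 0.260296
Sum = 0.6623

0.6623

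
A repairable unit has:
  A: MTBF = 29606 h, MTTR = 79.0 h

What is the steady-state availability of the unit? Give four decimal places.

A(A) = MTBF/(MTBF+MTTR) = 29606/(29606+79.0) = 0.9973

0.9973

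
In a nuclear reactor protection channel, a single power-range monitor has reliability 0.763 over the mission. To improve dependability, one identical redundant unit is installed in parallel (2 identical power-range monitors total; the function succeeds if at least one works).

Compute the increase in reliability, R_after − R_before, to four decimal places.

0.1808

R_before = 0.763
R_after = 1 − (1 − 0.763)^2 = 0.9438
ΔR = 0.9438 − 0.763 = 0.1808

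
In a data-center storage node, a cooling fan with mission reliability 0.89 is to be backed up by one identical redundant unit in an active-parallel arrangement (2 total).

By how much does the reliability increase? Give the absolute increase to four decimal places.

R_before = 0.89
R_after = 1 − (1 − 0.89)^2 = 0.9879
ΔR = 0.9879 − 0.89 = 0.0979

0.0979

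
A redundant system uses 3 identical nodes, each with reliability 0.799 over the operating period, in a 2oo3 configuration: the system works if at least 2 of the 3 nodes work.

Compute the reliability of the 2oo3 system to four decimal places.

R = Σ_{i=2}^{3} C(3,i) p^i (1−p)^{3−i} with p = 0.799
C(3,2)·0.799^2·0.201^1 = 0.384956
C(3,3)·0.799^3·0.201^0 = 0.510082
Sum = 0.8950

0.8950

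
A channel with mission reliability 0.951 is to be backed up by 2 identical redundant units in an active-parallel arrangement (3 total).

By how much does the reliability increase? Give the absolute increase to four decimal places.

0.0489

R_before = 0.951
R_after = 1 − (1 − 0.951)^3 = 0.9999
ΔR = 0.9999 − 0.951 = 0.0489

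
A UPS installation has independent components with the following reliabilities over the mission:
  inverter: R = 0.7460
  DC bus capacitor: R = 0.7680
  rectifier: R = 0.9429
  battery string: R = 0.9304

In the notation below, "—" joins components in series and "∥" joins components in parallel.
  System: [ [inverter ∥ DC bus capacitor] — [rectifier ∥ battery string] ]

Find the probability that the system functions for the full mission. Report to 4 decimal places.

Parallel (inverter and DC bus capacitor): 1 − (1 − 0.746000)(1 − 0.768000) = 0.941072
Parallel (rectifier and battery string): 1 − (1 − 0.942900)(1 − 0.930400) = 0.996026
Series ([0.941072] and [0.996026]): 0.941072 × 0.996026 = 0.9373

0.9373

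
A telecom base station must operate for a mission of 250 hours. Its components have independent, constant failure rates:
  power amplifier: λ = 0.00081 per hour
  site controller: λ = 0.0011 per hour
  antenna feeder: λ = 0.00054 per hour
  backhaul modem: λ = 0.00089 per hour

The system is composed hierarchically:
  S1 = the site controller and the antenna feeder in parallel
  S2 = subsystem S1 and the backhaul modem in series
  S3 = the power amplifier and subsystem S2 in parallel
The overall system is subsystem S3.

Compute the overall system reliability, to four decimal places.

R(power amplifier) = exp(−0.00081 × 250) = 0.816686
R(site controller) = exp(−0.0011 × 250) = 0.759572
R(antenna feeder) = exp(−0.00054 × 250) = 0.873716
R(backhaul modem) = exp(−0.00089 × 250) = 0.800515
Parallel (site controller and antenna feeder): 1 − (1 − 0.759572)(1 − 0.873716) = 0.969638
Series ([0.969638] and backhaul modem): 0.969638 × 0.800515 = 0.776210
Parallel (power amplifier and [0.776210]): 1 − (1 − 0.816686)(1 − 0.776210) = 0.9590

0.9590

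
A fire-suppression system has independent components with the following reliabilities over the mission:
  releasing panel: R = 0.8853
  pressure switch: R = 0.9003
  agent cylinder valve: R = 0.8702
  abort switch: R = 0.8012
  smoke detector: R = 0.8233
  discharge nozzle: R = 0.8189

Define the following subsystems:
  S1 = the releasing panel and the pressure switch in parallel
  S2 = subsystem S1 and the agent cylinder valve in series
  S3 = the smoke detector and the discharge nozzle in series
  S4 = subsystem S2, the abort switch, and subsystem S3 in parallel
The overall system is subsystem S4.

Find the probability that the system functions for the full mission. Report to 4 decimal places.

0.9909

Parallel (releasing panel and pressure switch): 1 − (1 − 0.885300)(1 − 0.900300) = 0.988564
Series ([0.988564] and agent cylinder valve): 0.988564 × 0.870200 = 0.860248
Series (smoke detector and discharge nozzle): 0.823300 × 0.818900 = 0.674200
Parallel ([0.860248], abort switch, and [0.674200]): 1 − (1 − 0.860248)(1 − 0.801200)(1 − 0.674200) = 0.9909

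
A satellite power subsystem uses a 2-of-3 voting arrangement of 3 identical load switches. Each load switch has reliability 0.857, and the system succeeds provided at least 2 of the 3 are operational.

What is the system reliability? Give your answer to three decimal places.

R = Σ_{i=2}^{3} C(3,i) p^i (1−p)^{3−i} with p = 0.857
C(3,2)·0.857^2·0.143^1 = 0.31508
C(3,3)·0.857^3·0.143^0 = 0.62942
Sum = 0.945

0.945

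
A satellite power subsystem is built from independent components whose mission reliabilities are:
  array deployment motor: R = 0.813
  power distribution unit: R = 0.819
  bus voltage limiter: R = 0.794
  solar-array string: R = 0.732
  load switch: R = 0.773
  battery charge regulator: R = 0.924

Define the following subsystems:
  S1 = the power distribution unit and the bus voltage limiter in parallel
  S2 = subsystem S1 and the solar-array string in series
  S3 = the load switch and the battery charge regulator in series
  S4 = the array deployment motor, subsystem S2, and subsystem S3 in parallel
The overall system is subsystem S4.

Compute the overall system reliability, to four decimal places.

Parallel (power distribution unit and bus voltage limiter): 1 − (1 − 0.819000)(1 − 0.794000) = 0.962714
Series ([0.962714] and solar-array string): 0.962714 × 0.732000 = 0.704707
Series (load switch and battery charge regulator): 0.773000 × 0.924000 = 0.714252
Parallel (array deployment motor, [0.704707], and [0.714252]): 1 − (1 − 0.813000)(1 − 0.704707)(1 − 0.714252) = 0.9842

0.9842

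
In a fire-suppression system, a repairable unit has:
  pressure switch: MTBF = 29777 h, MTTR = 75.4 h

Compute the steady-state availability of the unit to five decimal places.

A(pressure switch) = MTBF/(MTBF+MTTR) = 29777/(29777+75.4) = 0.99747

0.99747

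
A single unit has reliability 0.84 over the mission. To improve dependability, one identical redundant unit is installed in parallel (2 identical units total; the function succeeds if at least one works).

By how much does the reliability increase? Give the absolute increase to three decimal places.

R_before = 0.84
R_after = 1 − (1 − 0.84)^2 = 0.974
ΔR = 0.974 − 0.84 = 0.134

0.134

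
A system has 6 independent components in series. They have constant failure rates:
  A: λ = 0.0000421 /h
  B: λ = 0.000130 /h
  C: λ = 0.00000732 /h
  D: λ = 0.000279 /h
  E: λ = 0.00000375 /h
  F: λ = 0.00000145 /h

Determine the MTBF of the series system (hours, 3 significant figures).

Series of exponential components: λ_sys = Σ λ_i
λ_sys = 0.0000421 + 0.000130 + 0.00000732 + 0.000279 + 0.00000375 + 0.00000145 = 4.6362e-04 /h
MTBF = 1 / λ_sys = 2160 h

2160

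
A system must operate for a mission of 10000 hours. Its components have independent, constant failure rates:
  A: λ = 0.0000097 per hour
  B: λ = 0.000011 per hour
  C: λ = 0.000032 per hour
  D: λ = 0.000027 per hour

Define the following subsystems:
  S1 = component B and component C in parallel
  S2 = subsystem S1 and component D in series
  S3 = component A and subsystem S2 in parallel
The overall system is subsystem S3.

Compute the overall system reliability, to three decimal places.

R(A) = exp(−0.0000097 × 10000) = 0.90756
R(B) = exp(−0.000011 × 10000) = 0.89583
R(C) = exp(−0.000032 × 10000) = 0.72615
R(D) = exp(−0.000027 × 10000) = 0.76338
Parallel (B and C): 1 − (1 − 0.89583)(1 − 0.72615) = 0.97147
Series ([0.97147] and D): 0.97147 × 0.76338 = 0.74160
Parallel (A and [0.74160]): 1 − (1 − 0.90756)(1 − 0.74160) = 0.976

0.976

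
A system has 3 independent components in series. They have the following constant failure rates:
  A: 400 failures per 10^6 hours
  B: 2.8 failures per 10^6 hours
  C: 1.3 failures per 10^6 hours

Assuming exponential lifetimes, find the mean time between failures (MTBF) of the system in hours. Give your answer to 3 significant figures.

2470

Series of exponential components: λ_sys = Σ λ_i
λ_sys = 0.00040 + 0.0000028 + 0.0000013 = 4.0410e-04 /h
MTBF = 1 / λ_sys = 2470 h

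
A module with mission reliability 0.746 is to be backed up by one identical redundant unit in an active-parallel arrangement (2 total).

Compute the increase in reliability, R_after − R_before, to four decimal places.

R_before = 0.746
R_after = 1 − (1 − 0.746)^2 = 0.9355
ΔR = 0.9355 − 0.746 = 0.1895

0.1895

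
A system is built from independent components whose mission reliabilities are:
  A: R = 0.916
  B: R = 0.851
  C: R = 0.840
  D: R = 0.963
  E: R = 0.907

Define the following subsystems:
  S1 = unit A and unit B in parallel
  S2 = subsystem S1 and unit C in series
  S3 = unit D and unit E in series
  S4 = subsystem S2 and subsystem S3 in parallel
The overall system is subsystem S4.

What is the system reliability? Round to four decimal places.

0.9784

Parallel (A and B): 1 − (1 − 0.916000)(1 − 0.851000) = 0.987484
Series ([0.987484] and C): 0.987484 × 0.840000 = 0.829487
Series (D and E): 0.963000 × 0.907000 = 0.873441
Parallel ([0.829487] and [0.873441]): 1 − (1 − 0.829487)(1 − 0.873441) = 0.9784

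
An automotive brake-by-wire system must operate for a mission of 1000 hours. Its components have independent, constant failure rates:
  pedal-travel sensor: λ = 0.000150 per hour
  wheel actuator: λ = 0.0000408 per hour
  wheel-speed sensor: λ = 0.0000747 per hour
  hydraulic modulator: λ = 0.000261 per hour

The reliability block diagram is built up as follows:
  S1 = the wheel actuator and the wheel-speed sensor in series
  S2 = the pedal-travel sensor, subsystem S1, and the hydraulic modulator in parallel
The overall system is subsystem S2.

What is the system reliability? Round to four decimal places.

0.9965

R(pedal-travel sensor) = exp(−0.000150 × 1000) = 0.860708
R(wheel actuator) = exp(−0.0000408 × 1000) = 0.960021
R(wheel-speed sensor) = exp(−0.0000747 × 1000) = 0.928022
R(hydraulic modulator) = exp(−0.000261 × 1000) = 0.770281
Series (wheel actuator and wheel-speed sensor): 0.960021 × 0.928022 = 0.890921
Parallel (pedal-travel sensor, [0.890921], and hydraulic modulator): 1 − (1 − 0.860708)(1 − 0.890921)(1 − 0.770281) = 0.9965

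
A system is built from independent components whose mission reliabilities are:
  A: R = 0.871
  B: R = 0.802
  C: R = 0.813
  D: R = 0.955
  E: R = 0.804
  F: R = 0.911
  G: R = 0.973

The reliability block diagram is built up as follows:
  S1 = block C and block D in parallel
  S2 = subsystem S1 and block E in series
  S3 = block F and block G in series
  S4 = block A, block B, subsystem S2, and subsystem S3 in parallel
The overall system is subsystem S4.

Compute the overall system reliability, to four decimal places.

0.9994

Parallel (C and D): 1 − (1 − 0.813000)(1 − 0.955000) = 0.991585
Series ([0.991585] and E): 0.991585 × 0.804000 = 0.797234
Series (F and G): 0.911000 × 0.973000 = 0.886403
Parallel (A, B, [0.797234], and [0.886403]): 1 − (1 − 0.871000)(1 − 0.802000)(1 − 0.797234)(1 − 0.886403) = 0.9994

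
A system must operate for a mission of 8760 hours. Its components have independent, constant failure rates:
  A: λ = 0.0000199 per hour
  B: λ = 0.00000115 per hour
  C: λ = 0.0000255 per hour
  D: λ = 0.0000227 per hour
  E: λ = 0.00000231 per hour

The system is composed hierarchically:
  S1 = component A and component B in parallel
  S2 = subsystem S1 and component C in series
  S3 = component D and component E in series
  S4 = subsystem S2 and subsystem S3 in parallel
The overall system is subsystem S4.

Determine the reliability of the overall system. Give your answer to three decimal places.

0.960

R(A) = exp(−0.0000199 × 8760) = 0.84002
R(B) = exp(−0.00000115 × 8760) = 0.98998
R(C) = exp(−0.0000255 × 8760) = 0.79981
R(D) = exp(−0.0000227 × 8760) = 0.81967
R(E) = exp(−0.00000231 × 8760) = 0.97997
Parallel (A and B): 1 − (1 − 0.84002)(1 − 0.98998) = 0.99840
Series ([0.99840] and C): 0.99840 × 0.79981 = 0.79853
Series (D and E): 0.81967 × 0.97997 = 0.80325
Parallel ([0.79853] and [0.80325]): 1 − (1 − 0.79853)(1 − 0.80325) = 0.960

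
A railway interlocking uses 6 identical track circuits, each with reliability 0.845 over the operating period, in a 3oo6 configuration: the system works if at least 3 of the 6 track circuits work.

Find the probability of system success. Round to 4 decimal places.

0.9934

R = Σ_{i=3}^{6} C(6,i) p^i (1−p)^{6−i} with p = 0.845
C(6,3)·0.845^3·0.155^3 = 0.044936
C(6,4)·0.845^4·0.155^2 = 0.183731
C(6,5)·0.845^5·0.155^1 = 0.400651
C(6,6)·0.845^6·0.155^0 = 0.364033
Sum = 0.9934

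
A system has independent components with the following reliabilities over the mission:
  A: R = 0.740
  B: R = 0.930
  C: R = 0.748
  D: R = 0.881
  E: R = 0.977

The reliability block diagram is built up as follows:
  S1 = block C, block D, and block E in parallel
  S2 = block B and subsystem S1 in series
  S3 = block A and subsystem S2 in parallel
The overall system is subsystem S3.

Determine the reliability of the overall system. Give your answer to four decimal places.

Parallel (C, D, and E): 1 − (1 − 0.748000)(1 − 0.881000)(1 − 0.977000) = 0.999310
Series (B and [0.999310]): 0.930000 × 0.999310 = 0.929358
Parallel (A and [0.929358]): 1 − (1 − 0.740000)(1 − 0.929358) = 0.9816

0.9816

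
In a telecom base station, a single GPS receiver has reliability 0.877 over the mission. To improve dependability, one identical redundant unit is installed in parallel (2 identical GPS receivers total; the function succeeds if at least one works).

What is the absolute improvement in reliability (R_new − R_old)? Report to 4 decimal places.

0.1079

R_before = 0.877
R_after = 1 − (1 − 0.877)^2 = 0.9849
ΔR = 0.9849 − 0.877 = 0.1079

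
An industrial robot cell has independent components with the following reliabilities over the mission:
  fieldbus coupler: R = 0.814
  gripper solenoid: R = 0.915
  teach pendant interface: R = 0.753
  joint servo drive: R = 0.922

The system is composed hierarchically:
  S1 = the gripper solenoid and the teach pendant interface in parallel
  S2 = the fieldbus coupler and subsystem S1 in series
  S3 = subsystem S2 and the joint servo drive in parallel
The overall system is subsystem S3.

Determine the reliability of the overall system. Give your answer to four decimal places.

0.9842

Parallel (gripper solenoid and teach pendant interface): 1 − (1 − 0.915000)(1 − 0.753000) = 0.979005
Series (fieldbus coupler and [0.979005]): 0.814000 × 0.979005 = 0.796910
Parallel ([0.796910] and joint servo drive): 1 − (1 − 0.796910)(1 − 0.922000) = 0.9842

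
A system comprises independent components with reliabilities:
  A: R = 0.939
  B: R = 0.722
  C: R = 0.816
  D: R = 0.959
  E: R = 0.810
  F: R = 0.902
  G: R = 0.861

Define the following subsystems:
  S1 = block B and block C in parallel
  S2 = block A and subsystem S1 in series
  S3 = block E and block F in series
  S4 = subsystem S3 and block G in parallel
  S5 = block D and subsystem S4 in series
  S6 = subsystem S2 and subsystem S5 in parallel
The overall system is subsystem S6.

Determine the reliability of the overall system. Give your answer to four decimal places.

0.9916

Parallel (B and C): 1 − (1 − 0.722000)(1 − 0.816000) = 0.948848
Series (A and [0.948848]): 0.939000 × 0.948848 = 0.890968
Series (E and F): 0.810000 × 0.902000 = 0.730620
Parallel ([0.730620] and G): 1 − (1 − 0.730620)(1 − 0.861000) = 0.962556
Series (D and [0.962556]): 0.959000 × 0.962556 = 0.923091
Parallel ([0.890968] and [0.923091]): 1 − (1 − 0.890968)(1 − 0.923091) = 0.9916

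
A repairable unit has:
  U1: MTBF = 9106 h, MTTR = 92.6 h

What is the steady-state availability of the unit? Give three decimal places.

0.990

A(U1) = MTBF/(MTBF+MTTR) = 9106/(9106+92.6) = 0.990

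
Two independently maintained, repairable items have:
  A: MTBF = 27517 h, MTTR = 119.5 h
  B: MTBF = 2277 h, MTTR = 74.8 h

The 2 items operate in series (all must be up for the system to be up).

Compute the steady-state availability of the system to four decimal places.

A(A) = MTBF/(MTBF+MTTR) = 27517/(27517+119.5) = 0.995676
A(B) = MTBF/(MTBF+MTTR) = 2277/(2277+74.8) = 0.968195
Series availability: 0.995676 × 0.968195 = 0.9640

0.9640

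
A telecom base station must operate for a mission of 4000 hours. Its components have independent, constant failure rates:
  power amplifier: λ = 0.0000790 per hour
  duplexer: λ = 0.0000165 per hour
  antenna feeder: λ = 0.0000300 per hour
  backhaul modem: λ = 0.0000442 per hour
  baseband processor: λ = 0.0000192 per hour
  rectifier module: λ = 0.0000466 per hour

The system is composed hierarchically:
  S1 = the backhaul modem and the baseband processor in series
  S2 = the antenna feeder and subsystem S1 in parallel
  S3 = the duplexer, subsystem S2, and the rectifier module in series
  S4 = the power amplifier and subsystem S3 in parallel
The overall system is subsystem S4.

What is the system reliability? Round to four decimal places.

R(power amplifier) = exp(−0.0000790 × 4000) = 0.729059
R(duplexer) = exp(−0.0000165 × 4000) = 0.936131
R(antenna feeder) = exp(−0.0000300 × 4000) = 0.886920
R(backhaul modem) = exp(−0.0000442 × 4000) = 0.837947
R(baseband processor) = exp(−0.0000192 × 4000) = 0.926075
R(rectifier module) = exp(−0.0000466 × 4000) = 0.829942
Series (backhaul modem and baseband processor): 0.837947 × 0.926075 = 0.776002
Parallel (antenna feeder and [0.776002]): 1 − (1 − 0.886920)(1 − 0.776002) = 0.974670
Series (duplexer, [0.974670], and rectifier module): 0.936131 × 0.974670 × 0.829942 = 0.757255
Parallel (power amplifier and [0.757255]): 1 − (1 − 0.729059)(1 − 0.757255) = 0.9342

0.9342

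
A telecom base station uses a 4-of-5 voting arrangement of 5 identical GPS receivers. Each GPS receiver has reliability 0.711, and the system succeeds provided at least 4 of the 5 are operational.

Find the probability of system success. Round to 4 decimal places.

0.5510

R = Σ_{i=4}^{5} C(5,i) p^i (1−p)^{5−i} with p = 0.711
C(5,4)·0.711^4·0.289^1 = 0.369272
C(5,5)·0.711^5·0.289^0 = 0.181697
Sum = 0.5510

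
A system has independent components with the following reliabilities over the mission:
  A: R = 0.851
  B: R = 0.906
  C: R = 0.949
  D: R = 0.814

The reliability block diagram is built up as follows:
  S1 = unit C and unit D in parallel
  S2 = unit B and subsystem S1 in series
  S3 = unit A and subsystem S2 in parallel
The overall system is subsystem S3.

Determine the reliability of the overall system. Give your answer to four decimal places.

Parallel (C and D): 1 − (1 − 0.949000)(1 − 0.814000) = 0.990514
Series (B and [0.990514]): 0.906000 × 0.990514 = 0.897406
Parallel (A and [0.897406]): 1 − (1 − 0.851000)(1 − 0.897406) = 0.9847

0.9847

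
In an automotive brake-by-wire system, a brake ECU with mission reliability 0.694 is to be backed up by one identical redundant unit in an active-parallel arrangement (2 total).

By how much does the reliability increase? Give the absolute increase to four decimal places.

0.2124

R_before = 0.694
R_after = 1 − (1 − 0.694)^2 = 0.9064
ΔR = 0.9064 − 0.694 = 0.2124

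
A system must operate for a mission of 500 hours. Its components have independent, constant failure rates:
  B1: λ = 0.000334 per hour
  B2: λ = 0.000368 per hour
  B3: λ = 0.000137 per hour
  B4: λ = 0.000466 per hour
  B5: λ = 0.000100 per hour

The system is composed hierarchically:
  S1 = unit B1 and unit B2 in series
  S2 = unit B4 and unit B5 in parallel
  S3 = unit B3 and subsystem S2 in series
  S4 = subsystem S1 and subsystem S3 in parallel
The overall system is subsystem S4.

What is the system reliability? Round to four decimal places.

R(B1) = exp(−0.000334 × 500) = 0.846200
R(B2) = exp(−0.000368 × 500) = 0.831936
R(B3) = exp(−0.000137 × 500) = 0.933793
R(B4) = exp(−0.000466 × 500) = 0.792154
R(B5) = exp(−0.000100 × 500) = 0.951229
Series (B1 and B2): 0.846200 × 0.831936 = 0.703984
Parallel (B4 and B5): 1 − (1 − 0.792154)(1 − 0.951229) = 0.989863
Series (B3 and [0.989863]): 0.933793 × 0.989863 = 0.924327
Parallel ([0.703984] and [0.924327]): 1 − (1 − 0.703984)(1 − 0.924327) = 0.9776

0.9776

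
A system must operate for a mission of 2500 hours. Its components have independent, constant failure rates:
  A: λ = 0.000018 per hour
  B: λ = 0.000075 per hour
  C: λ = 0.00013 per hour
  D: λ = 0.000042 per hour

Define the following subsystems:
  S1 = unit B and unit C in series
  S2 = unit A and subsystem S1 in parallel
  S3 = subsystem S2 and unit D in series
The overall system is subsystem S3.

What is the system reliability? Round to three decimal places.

0.884

R(A) = exp(−0.000018 × 2500) = 0.95600
R(B) = exp(−0.000075 × 2500) = 0.82903
R(C) = exp(−0.00013 × 2500) = 0.72253
R(D) = exp(−0.000042 × 2500) = 0.90032
Series (B and C): 0.82903 × 0.72253 = 0.59900
Parallel (A and [0.59900]): 1 − (1 − 0.95600)(1 − 0.59900) = 0.98236
Series ([0.98236] and D): 0.98236 × 0.90032 = 0.884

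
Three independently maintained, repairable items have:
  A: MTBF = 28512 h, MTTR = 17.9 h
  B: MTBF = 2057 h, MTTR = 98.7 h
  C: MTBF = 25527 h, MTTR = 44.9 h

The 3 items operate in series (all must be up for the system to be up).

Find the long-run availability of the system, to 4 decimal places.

0.9519

A(A) = MTBF/(MTBF+MTTR) = 28512/(28512+17.9) = 0.999373
A(B) = MTBF/(MTBF+MTTR) = 2057/(2057+98.7) = 0.954214
A(C) = MTBF/(MTBF+MTTR) = 25527/(25527+44.9) = 0.998244
Series availability: 0.999373 × 0.954214 × 0.998244 = 0.9519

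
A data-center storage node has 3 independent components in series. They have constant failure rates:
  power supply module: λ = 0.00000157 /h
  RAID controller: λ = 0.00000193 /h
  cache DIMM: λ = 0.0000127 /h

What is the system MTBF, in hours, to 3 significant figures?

Series of exponential components: λ_sys = Σ λ_i
λ_sys = 0.00000157 + 0.00000193 + 0.0000127 = 1.6200e-05 /h
MTBF = 1 / λ_sys = 61700 h

61700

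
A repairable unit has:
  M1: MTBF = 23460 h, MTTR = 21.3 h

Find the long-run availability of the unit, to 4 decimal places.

0.9991

A(M1) = MTBF/(MTBF+MTTR) = 23460/(23460+21.3) = 0.9991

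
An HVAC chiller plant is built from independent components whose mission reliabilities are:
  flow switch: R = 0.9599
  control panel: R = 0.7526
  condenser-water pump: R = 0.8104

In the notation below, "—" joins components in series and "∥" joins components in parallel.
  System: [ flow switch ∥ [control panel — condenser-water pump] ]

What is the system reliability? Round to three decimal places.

0.984

Series (control panel and condenser-water pump): 0.75260 × 0.81040 = 0.60991
Parallel (flow switch and [0.60991]): 1 − (1 − 0.95990)(1 − 0.60991) = 0.984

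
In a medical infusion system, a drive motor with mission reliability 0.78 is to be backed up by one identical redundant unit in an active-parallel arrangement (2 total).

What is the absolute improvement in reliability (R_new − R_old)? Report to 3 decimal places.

0.172

R_before = 0.78
R_after = 1 − (1 − 0.78)^2 = 0.952
ΔR = 0.952 − 0.78 = 0.172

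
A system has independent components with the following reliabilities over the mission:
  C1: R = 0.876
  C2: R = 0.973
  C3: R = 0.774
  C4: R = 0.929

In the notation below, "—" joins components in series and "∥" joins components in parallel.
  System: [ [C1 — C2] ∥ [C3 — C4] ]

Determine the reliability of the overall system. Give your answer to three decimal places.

0.959

Series (C1 and C2): 0.87600 × 0.97300 = 0.85235
Series (C3 and C4): 0.77400 × 0.92900 = 0.71905
Parallel ([0.85235] and [0.71905]): 1 − (1 − 0.85235)(1 − 0.71905) = 0.959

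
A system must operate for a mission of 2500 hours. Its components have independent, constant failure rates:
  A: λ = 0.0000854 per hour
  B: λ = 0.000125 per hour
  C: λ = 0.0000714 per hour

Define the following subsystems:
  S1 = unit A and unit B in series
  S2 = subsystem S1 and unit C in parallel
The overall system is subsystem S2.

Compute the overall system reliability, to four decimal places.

R(A) = exp(−0.0000854 × 2500) = 0.807752
R(B) = exp(−0.000125 × 2500) = 0.731616
R(C) = exp(−0.0000714 × 2500) = 0.836524
Series (A and B): 0.807752 × 0.731616 = 0.590964
Parallel ([0.590964] and C): 1 − (1 − 0.590964)(1 − 0.836524) = 0.9331

0.9331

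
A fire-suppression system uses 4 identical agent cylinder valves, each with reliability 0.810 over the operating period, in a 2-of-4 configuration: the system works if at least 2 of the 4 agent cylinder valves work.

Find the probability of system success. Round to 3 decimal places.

0.976

R = Σ_{i=2}^{4} C(4,i) p^i (1−p)^{4−i} with p = 0.810
C(4,2)·0.810^2·0.190^2 = 0.14211
C(4,3)·0.810^3·0.190^1 = 0.40390
C(4,4)·0.810^4·0.190^0 = 0.43047
Sum = 0.976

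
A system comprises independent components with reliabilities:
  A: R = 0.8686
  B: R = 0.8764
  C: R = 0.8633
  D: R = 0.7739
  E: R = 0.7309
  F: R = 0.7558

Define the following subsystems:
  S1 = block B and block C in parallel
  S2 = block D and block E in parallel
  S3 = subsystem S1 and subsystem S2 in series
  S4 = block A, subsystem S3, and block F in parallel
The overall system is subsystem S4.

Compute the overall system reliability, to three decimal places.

Parallel (B and C): 1 − (1 − 0.87640)(1 − 0.86330) = 0.98310
Parallel (D and E): 1 − (1 − 0.77390)(1 − 0.73090) = 0.93916
Series ([0.98310] and [0.93916]): 0.98310 × 0.93916 = 0.92329
Parallel (A, [0.92329], and F): 1 − (1 − 0.86860)(1 − 0.92329)(1 − 0.75580) = 0.998

0.998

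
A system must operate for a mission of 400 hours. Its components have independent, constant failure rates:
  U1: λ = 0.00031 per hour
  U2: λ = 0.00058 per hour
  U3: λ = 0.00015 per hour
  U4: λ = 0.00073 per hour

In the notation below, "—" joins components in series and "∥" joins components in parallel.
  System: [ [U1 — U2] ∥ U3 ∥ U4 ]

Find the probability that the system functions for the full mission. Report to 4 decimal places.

0.9956

R(U1) = exp(−0.00031 × 400) = 0.883380
R(U2) = exp(−0.00058 × 400) = 0.792946
R(U3) = exp(−0.00015 × 400) = 0.941765
R(U4) = exp(−0.00073 × 400) = 0.746769
Series (U1 and U2): 0.883380 × 0.792946 = 0.700473
Parallel ([0.700473], U3, and U4): 1 − (1 − 0.700473)(1 − 0.941765)(1 − 0.746769) = 0.9956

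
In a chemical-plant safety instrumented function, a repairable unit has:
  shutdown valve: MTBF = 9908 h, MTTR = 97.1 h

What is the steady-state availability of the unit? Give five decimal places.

A(shutdown valve) = MTBF/(MTBF+MTTR) = 9908/(9908+97.1) = 0.99029

0.99029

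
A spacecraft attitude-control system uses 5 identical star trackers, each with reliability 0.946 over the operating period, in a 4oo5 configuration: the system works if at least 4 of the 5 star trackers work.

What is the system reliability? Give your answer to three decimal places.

0.974

R = Σ_{i=4}^{5} C(5,i) p^i (1−p)^{5−i} with p = 0.946
C(5,4)·0.946^4·0.054^1 = 0.21624
C(5,5)·0.946^5·0.054^0 = 0.75763
Sum = 0.974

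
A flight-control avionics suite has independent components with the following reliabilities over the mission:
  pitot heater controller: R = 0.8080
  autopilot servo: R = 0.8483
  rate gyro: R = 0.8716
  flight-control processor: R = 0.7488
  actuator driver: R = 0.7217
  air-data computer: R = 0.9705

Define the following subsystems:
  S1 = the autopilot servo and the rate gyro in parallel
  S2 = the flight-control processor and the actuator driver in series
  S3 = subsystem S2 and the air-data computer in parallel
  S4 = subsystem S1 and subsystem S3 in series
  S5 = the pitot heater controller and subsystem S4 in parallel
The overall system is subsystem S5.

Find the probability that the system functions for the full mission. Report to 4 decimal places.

Parallel (autopilot servo and rate gyro): 1 − (1 − 0.848300)(1 − 0.871600) = 0.980522
Series (flight-control processor and actuator driver): 0.748800 × 0.721700 = 0.540409
Parallel ([0.540409] and air-data computer): 1 − (1 − 0.540409)(1 − 0.970500) = 0.986442
Series ([0.980522] and [0.986442]): 0.980522 × 0.986442 = 0.967228
Parallel (pitot heater controller and [0.967228]): 1 − (1 − 0.808000)(1 − 0.967228) = 0.9937

0.9937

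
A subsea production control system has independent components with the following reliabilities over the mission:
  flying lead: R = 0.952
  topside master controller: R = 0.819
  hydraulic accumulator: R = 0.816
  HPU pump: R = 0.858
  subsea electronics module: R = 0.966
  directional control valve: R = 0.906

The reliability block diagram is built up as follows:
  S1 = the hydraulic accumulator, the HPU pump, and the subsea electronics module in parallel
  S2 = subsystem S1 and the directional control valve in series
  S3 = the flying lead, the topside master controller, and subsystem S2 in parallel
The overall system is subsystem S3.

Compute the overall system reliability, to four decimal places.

Parallel (hydraulic accumulator, HPU pump, and subsea electronics module): 1 − (1 − 0.816000)(1 − 0.858000)(1 − 0.966000) = 0.999112
Series ([0.999112] and directional control valve): 0.999112 × 0.906000 = 0.905195
Parallel (flying lead, topside master controller, and [0.905195]): 1 − (1 − 0.952000)(1 − 0.819000)(1 − 0.905195) = 0.9992

0.9992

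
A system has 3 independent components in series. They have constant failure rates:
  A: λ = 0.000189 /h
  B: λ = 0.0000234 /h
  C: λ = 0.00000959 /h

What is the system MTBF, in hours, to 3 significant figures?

Series of exponential components: λ_sys = Σ λ_i
λ_sys = 0.000189 + 0.0000234 + 0.00000959 = 2.2199e-04 /h
MTBF = 1 / λ_sys = 4500 h

4500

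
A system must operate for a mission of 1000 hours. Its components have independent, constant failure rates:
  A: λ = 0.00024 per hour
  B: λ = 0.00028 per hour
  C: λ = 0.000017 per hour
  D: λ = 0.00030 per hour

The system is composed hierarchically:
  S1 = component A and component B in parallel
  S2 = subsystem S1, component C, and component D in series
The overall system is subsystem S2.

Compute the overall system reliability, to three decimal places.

0.690

R(A) = exp(−0.00024 × 1000) = 0.78663
R(B) = exp(−0.00028 × 1000) = 0.75578
R(C) = exp(−0.000017 × 1000) = 0.98314
R(D) = exp(−0.00030 × 1000) = 0.74082
Parallel (A and B): 1 − (1 − 0.78663)(1 − 0.75578) = 0.94789
Series ([0.94789], C, and D): 0.94789 × 0.98314 × 0.74082 = 0.690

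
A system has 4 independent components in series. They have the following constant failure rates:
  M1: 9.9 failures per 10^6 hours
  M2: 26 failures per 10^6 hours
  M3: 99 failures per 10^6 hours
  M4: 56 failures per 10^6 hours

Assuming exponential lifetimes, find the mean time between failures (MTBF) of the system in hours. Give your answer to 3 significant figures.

5240

Series of exponential components: λ_sys = Σ λ_i
λ_sys = 0.0000099 + 0.000026 + 0.000099 + 0.000056 = 1.9090e-04 /h
MTBF = 1 / λ_sys = 5240 h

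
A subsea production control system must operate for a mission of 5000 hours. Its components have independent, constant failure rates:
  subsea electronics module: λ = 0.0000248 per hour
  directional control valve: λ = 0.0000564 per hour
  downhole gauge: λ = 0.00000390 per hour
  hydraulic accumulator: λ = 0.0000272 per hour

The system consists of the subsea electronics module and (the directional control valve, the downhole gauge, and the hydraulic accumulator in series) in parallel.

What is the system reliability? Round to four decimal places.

0.9587

R(subsea electronics module) = exp(−0.0000248 × 5000) = 0.883380
R(directional control valve) = exp(−0.0000564 × 5000) = 0.754274
R(downhole gauge) = exp(−0.00000390 × 5000) = 0.980689
R(hydraulic accumulator) = exp(−0.0000272 × 5000) = 0.872843
Series (directional control valve, downhole gauge, and hydraulic accumulator): 0.754274 × 0.980689 × 0.872843 = 0.645649
Parallel (subsea electronics module and [0.645649]): 1 − (1 − 0.883380)(1 − 0.645649) = 0.9587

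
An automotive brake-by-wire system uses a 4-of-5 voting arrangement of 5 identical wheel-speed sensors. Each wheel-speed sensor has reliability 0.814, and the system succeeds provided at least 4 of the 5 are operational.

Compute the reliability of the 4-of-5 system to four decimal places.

R = Σ_{i=4}^{5} C(5,i) p^i (1−p)^{5−i} with p = 0.814
C(5,4)·0.814^4·0.186^1 = 0.408301
C(5,5)·0.814^5·0.186^0 = 0.357373
Sum = 0.7657

0.7657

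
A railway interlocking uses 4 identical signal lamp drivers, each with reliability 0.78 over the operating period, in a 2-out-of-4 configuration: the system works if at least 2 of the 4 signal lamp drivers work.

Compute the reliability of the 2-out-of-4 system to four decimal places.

0.9644

R = Σ_{i=2}^{4} C(4,i) p^i (1−p)^{4−i} with p = 0.78
C(4,2)·0.78^2·0.22^2 = 0.176679
C(4,3)·0.78^3·0.22^1 = 0.417606
C(4,4)·0.78^4·0.22^0 = 0.370151
Sum = 0.9644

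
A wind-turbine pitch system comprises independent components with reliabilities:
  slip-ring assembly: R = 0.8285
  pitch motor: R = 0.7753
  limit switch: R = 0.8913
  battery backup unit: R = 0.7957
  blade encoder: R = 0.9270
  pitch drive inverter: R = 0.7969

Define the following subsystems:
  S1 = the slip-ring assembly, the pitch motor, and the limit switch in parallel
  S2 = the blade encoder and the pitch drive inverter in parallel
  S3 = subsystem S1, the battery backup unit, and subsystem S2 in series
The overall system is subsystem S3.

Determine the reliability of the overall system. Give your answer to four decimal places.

Parallel (slip-ring assembly, pitch motor, and limit switch): 1 − (1 − 0.828500)(1 − 0.775300)(1 − 0.891300) = 0.995811
Parallel (blade encoder and pitch drive inverter): 1 − (1 − 0.927000)(1 − 0.796900) = 0.985174
Series ([0.995811], battery backup unit, and [0.985174]): 0.995811 × 0.795700 × 0.985174 = 0.7806

0.7806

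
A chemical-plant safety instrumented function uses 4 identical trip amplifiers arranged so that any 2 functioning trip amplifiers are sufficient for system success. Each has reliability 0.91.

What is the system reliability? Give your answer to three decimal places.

R = Σ_{i=2}^{4} C(4,i) p^i (1−p)^{4−i} with p = 0.91
C(4,2)·0.91^2·0.09^2 = 0.04025
C(4,3)·0.91^3·0.09^1 = 0.27129
C(4,4)·0.91^4·0.09^0 = 0.68575
Sum = 0.997

0.997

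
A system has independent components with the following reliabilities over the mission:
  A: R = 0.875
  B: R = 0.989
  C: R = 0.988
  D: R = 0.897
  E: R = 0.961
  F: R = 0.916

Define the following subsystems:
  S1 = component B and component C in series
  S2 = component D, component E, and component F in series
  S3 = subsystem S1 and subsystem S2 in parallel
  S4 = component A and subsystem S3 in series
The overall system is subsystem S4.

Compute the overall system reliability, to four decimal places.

0.8708

Series (B and C): 0.989000 × 0.988000 = 0.977132
Series (D, E, and F): 0.897000 × 0.961000 × 0.916000 = 0.789608
Parallel ([0.977132] and [0.789608]): 1 − (1 − 0.977132)(1 − 0.789608) = 0.995189
Series (A and [0.995189]): 0.875000 × 0.995189 = 0.8708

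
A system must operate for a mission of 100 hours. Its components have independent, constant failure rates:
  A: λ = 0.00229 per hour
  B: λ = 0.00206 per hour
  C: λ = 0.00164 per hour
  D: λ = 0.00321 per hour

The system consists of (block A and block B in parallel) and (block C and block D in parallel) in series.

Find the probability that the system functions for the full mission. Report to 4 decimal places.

R(A) = exp(−0.00229 × 100) = 0.795329
R(B) = exp(−0.00206 × 100) = 0.813833
R(C) = exp(−0.00164 × 100) = 0.848742
R(D) = exp(−0.00321 × 100) = 0.725423
Parallel (A and B): 1 − (1 − 0.795329)(1 − 0.813833) = 0.961897
Parallel (C and D): 1 − (1 − 0.848742)(1 − 0.725423) = 0.958468
Series ([0.961897] and [0.958468]): 0.961897 × 0.958468 = 0.9219

0.9219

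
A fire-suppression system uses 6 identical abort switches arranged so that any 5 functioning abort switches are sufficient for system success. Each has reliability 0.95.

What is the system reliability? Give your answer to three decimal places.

R = Σ_{i=5}^{6} C(6,i) p^i (1−p)^{6−i} with p = 0.95
C(6,5)·0.95^5·0.05^1 = 0.23213
C(6,6)·0.95^6·0.05^0 = 0.73509
Sum = 0.967

0.967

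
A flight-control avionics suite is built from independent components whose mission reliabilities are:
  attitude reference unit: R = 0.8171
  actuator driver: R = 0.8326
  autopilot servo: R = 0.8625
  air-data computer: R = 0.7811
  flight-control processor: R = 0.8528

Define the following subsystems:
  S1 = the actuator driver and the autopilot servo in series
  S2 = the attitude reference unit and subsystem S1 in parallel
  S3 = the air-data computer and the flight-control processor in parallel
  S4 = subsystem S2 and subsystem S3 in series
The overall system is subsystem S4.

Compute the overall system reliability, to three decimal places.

Series (actuator driver and autopilot servo): 0.83260 × 0.86250 = 0.71812
Parallel (attitude reference unit and [0.71812]): 1 − (1 − 0.81710)(1 − 0.71812) = 0.94844
Parallel (air-data computer and flight-control processor): 1 − (1 − 0.78110)(1 − 0.85280) = 0.96778
Series ([0.94844] and [0.96778]): 0.94844 × 0.96778 = 0.918

0.918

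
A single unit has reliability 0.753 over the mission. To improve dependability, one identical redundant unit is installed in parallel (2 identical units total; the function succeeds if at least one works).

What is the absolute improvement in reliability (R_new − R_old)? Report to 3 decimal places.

0.186

R_before = 0.753
R_after = 1 − (1 − 0.753)^2 = 0.939
ΔR = 0.939 − 0.753 = 0.186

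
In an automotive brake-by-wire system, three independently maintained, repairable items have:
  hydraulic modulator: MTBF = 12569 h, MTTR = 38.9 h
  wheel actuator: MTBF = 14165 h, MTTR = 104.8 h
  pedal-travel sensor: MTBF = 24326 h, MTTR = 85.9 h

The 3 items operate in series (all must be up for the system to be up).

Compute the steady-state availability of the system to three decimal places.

0.986

A(hydraulic modulator) = MTBF/(MTBF+MTTR) = 12569/(12569+38.9) = 0.996915
A(wheel actuator) = MTBF/(MTBF+MTTR) = 14165/(14165+104.8) = 0.992656
A(pedal-travel sensor) = MTBF/(MTBF+MTTR) = 24326/(24326+85.9) = 0.996481
Series availability: 0.996915 × 0.992656 × 0.996481 = 0.986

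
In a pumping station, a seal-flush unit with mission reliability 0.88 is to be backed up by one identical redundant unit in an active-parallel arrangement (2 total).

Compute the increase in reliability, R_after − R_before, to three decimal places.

0.106

R_before = 0.88
R_after = 1 − (1 − 0.88)^2 = 0.986
ΔR = 0.986 − 0.88 = 0.106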